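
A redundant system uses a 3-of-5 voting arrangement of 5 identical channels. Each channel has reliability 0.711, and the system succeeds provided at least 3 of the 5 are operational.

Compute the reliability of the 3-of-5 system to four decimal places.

R = Σ_{i=3}^{5} C(5,i) p^i (1−p)^{5−i} with p = 0.711
C(5,3)·0.711^3·0.289^2 = 0.300196
C(5,4)·0.711^4·0.289^1 = 0.369272
C(5,5)·0.711^5·0.289^0 = 0.181697
Sum = 0.8512

0.8512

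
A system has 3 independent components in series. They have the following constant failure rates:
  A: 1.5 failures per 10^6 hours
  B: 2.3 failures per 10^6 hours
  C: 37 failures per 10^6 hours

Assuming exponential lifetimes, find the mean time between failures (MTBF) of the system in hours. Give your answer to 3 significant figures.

Series of exponential components: λ_sys = Σ λ_i
λ_sys = 0.0000015 + 0.0000023 + 0.000037 = 4.0800e-05 /h
MTBF = 1 / λ_sys = 24500 h

24500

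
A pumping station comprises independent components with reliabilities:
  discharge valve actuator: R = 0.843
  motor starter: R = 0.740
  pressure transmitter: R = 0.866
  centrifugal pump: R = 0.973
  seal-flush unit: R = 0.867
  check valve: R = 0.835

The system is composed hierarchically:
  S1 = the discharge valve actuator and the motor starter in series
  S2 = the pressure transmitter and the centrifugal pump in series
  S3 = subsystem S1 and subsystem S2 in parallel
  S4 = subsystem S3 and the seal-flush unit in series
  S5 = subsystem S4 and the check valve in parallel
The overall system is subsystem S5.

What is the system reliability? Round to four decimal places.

Series (discharge valve actuator and motor starter): 0.843000 × 0.740000 = 0.623820
Series (pressure transmitter and centrifugal pump): 0.866000 × 0.973000 = 0.842618
Parallel ([0.623820] and [0.842618]): 1 − (1 − 0.623820)(1 − 0.842618) = 0.940796
Series ([0.940796] and seal-flush unit): 0.940796 × 0.867000 = 0.815670
Parallel ([0.815670] and check valve): 1 − (1 − 0.815670)(1 − 0.835000) = 0.9696

0.9696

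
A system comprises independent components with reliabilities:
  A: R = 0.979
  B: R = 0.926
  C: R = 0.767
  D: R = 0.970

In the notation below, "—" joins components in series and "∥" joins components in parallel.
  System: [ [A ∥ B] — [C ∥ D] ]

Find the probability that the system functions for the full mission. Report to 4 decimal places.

0.9915

Parallel (A and B): 1 − (1 − 0.979000)(1 − 0.926000) = 0.998446
Parallel (C and D): 1 − (1 − 0.767000)(1 − 0.970000) = 0.993010
Series ([0.998446] and [0.993010]): 0.998446 × 0.993010 = 0.9915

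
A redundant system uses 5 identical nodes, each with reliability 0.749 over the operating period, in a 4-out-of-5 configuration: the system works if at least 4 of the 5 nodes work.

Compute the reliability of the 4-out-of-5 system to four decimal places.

0.6307

R = Σ_{i=4}^{5} C(5,i) p^i (1−p)^{5−i} with p = 0.749
C(5,4)·0.749^4·0.251^1 = 0.394976
C(5,5)·0.749^5·0.251^0 = 0.235727
Sum = 0.6307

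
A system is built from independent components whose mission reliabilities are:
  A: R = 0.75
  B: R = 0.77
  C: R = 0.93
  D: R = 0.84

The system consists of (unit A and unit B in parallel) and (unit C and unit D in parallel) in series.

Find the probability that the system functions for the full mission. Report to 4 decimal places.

Parallel (A and B): 1 − (1 − 0.750000)(1 − 0.770000) = 0.942500
Parallel (C and D): 1 − (1 − 0.930000)(1 − 0.840000) = 0.988800
Series ([0.942500] and [0.988800]): 0.942500 × 0.988800 = 0.9319

0.9319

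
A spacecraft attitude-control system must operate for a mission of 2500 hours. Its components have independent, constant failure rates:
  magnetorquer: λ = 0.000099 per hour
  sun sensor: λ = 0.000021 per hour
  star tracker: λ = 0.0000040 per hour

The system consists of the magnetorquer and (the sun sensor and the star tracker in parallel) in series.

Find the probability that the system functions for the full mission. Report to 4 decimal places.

R(magnetorquer) = exp(−0.000099 × 2500) = 0.780750
R(sun sensor) = exp(−0.000021 × 2500) = 0.948854
R(star tracker) = exp(−0.0000040 × 2500) = 0.990050
Parallel (sun sensor and star tracker): 1 − (1 − 0.948854)(1 − 0.990050) = 0.999491
Series (magnetorquer and [0.999491]): 0.780750 × 0.999491 = 0.7804

0.7804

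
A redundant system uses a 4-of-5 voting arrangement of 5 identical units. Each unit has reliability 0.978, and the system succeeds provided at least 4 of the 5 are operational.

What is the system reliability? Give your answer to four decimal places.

R = Σ_{i=4}^{5} C(5,i) p^i (1−p)^{5−i} with p = 0.978
C(5,4)·0.978^4·0.022^1 = 0.100635
C(5,5)·0.978^5·0.022^0 = 0.894735
Sum = 0.9954

0.9954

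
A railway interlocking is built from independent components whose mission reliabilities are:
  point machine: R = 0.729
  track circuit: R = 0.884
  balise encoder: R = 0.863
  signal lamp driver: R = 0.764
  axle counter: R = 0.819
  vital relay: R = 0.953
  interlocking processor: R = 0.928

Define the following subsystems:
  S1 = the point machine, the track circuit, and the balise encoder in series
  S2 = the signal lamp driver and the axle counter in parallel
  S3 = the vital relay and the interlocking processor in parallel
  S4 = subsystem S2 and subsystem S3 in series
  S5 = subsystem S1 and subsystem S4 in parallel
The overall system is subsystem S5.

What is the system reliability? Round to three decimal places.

0.980

Series (point machine, track circuit, and balise encoder): 0.72900 × 0.88400 × 0.86300 = 0.55615
Parallel (signal lamp driver and axle counter): 1 − (1 − 0.76400)(1 − 0.81900) = 0.95728
Parallel (vital relay and interlocking processor): 1 − (1 − 0.95300)(1 − 0.92800) = 0.99662
Series ([0.95728] and [0.99662]): 0.95728 × 0.99662 = 0.95404
Parallel ([0.55615] and [0.95404]): 1 − (1 − 0.55615)(1 − 0.95404) = 0.980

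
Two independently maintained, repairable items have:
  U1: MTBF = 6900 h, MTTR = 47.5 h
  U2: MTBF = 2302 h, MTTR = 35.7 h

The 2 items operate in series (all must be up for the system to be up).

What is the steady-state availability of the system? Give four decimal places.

A(U1) = MTBF/(MTBF+MTTR) = 6900/(6900+47.5) = 0.993163
A(U2) = MTBF/(MTBF+MTTR) = 2302/(2302+35.7) = 0.984729
Series availability: 0.993163 × 0.984729 = 0.9780

0.9780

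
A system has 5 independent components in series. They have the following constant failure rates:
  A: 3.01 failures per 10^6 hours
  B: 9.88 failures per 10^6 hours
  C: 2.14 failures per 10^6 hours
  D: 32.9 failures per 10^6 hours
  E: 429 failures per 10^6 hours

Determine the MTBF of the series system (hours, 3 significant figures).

Series of exponential components: λ_sys = Σ λ_i
λ_sys = 0.00000301 + 0.00000988 + 0.00000214 + 0.0000329 + 0.000429 = 4.7693e-04 /h
MTBF = 1 / λ_sys = 2100 h

2100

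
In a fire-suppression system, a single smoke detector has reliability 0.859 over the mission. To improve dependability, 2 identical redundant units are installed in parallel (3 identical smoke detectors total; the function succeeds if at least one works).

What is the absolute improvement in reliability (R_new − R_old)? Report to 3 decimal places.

R_before = 0.859
R_after = 1 − (1 − 0.859)^3 = 0.997
ΔR = 0.997 − 0.859 = 0.138

0.138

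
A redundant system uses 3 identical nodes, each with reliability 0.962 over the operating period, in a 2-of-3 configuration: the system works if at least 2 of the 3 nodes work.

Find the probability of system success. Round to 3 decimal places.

0.996

R = Σ_{i=2}^{3} C(3,i) p^i (1−p)^{3−i} with p = 0.962
C(3,2)·0.962^2·0.038^1 = 0.10550
C(3,3)·0.962^3·0.038^0 = 0.89028
Sum = 0.996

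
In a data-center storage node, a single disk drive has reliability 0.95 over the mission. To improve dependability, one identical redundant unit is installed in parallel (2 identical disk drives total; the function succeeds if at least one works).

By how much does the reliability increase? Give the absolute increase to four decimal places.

0.0475

R_before = 0.95
R_after = 1 − (1 − 0.95)^2 = 0.9975
ΔR = 0.9975 − 0.95 = 0.0475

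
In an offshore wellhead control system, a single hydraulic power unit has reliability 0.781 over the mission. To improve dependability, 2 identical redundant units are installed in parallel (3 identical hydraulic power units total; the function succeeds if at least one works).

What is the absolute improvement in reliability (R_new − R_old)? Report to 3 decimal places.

R_before = 0.781
R_after = 1 − (1 − 0.781)^3 = 0.989
ΔR = 0.989 − 0.781 = 0.208

0.208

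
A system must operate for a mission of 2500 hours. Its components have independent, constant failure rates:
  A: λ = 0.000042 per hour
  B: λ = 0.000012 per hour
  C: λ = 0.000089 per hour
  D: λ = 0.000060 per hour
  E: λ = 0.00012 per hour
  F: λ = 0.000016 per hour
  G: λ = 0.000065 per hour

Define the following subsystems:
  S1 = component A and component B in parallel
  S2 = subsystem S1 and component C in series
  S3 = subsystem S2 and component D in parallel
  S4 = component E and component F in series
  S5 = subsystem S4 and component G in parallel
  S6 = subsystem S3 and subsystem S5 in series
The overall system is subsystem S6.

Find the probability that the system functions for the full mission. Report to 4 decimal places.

0.9299

R(A) = exp(−0.000042 × 2500) = 0.900325
R(B) = exp(−0.000012 × 2500) = 0.970446
R(C) = exp(−0.000089 × 2500) = 0.800515
R(D) = exp(−0.000060 × 2500) = 0.860708
R(E) = exp(−0.00012 × 2500) = 0.740818
R(F) = exp(−0.000016 × 2500) = 0.960789
R(G) = exp(−0.000065 × 2500) = 0.850016
Parallel (A and B): 1 − (1 − 0.900325)(1 − 0.970446) = 0.997054
Series ([0.997054] and C): 0.997054 × 0.800515 = 0.798157
Parallel ([0.798157] and D): 1 − (1 − 0.798157)(1 − 0.860708) = 0.971885
Series (E and F): 0.740818 × 0.960789 = 0.711770
Parallel ([0.711770] and G): 1 − (1 − 0.711770)(1 − 0.850016) = 0.956770
Series ([0.971885] and [0.956770]): 0.971885 × 0.956770 = 0.9299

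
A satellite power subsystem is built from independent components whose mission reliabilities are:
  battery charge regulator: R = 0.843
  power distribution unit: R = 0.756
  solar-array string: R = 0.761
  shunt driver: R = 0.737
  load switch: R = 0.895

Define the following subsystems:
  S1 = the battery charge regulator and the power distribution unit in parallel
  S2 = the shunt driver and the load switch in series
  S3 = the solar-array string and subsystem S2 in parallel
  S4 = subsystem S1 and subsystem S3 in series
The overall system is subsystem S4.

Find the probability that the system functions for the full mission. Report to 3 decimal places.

0.883

Parallel (battery charge regulator and power distribution unit): 1 − (1 − 0.84300)(1 − 0.75600) = 0.96169
Series (shunt driver and load switch): 0.73700 × 0.89500 = 0.65962
Parallel (solar-array string and [0.65962]): 1 − (1 − 0.76100)(1 − 0.65962) = 0.91865
Series ([0.96169] and [0.91865]): 0.96169 × 0.91865 = 0.883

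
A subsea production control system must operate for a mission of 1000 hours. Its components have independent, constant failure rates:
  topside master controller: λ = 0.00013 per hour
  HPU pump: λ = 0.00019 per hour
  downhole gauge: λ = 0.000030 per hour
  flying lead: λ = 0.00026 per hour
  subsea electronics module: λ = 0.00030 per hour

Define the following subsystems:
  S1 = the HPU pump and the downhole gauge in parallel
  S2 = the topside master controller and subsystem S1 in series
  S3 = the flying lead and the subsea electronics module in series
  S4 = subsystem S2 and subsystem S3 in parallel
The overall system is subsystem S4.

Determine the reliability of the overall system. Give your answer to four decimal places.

0.9458

R(topside master controller) = exp(−0.00013 × 1000) = 0.878095
R(HPU pump) = exp(−0.00019 × 1000) = 0.826959
R(downhole gauge) = exp(−0.000030 × 1000) = 0.970446
R(flying lead) = exp(−0.00026 × 1000) = 0.771052
R(subsea electronics module) = exp(−0.00030 × 1000) = 0.740818
Parallel (HPU pump and downhole gauge): 1 − (1 − 0.826959)(1 − 0.970446) = 0.994886
Series (topside master controller and [0.994886]): 0.878095 × 0.994886 = 0.873604
Series (flying lead and subsea electronics module): 0.771052 × 0.740818 = 0.571209
Parallel ([0.873604] and [0.571209]): 1 − (1 − 0.873604)(1 − 0.571209) = 0.9458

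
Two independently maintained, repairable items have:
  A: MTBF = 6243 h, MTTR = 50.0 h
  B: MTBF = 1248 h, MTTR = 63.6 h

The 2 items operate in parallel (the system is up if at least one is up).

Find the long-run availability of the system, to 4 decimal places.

0.9996

A(A) = MTBF/(MTBF+MTTR) = 6243/(6243+50.0) = 0.992055
A(B) = MTBF/(MTBF+MTTR) = 1248/(1248+63.6) = 0.951510
Parallel availability: 1 − (1 − 0.992055)(1 − 0.951510) = 0.9996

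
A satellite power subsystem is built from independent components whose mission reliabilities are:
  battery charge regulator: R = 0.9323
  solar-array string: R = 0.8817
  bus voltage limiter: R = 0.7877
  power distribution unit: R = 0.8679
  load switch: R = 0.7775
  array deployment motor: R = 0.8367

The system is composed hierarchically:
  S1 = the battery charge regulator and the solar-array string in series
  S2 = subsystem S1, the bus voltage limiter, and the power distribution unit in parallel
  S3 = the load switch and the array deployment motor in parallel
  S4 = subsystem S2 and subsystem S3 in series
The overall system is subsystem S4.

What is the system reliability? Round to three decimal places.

Series (battery charge regulator and solar-array string): 0.93230 × 0.88170 = 0.82201
Parallel ([0.82201], bus voltage limiter, and power distribution unit): 1 − (1 − 0.82201)(1 − 0.78770)(1 − 0.86790) = 0.99501
Parallel (load switch and array deployment motor): 1 − (1 − 0.77750)(1 − 0.83670) = 0.96367
Series ([0.99501] and [0.96367]): 0.99501 × 0.96367 = 0.959

0.959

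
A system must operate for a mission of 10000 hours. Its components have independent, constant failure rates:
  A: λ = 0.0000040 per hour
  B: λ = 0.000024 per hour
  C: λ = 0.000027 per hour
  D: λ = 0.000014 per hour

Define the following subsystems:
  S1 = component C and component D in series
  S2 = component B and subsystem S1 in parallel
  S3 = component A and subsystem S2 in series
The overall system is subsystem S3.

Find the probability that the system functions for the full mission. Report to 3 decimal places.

0.892

R(A) = exp(−0.0000040 × 10000) = 0.96079
R(B) = exp(−0.000024 × 10000) = 0.78663
R(C) = exp(−0.000027 × 10000) = 0.76338
R(D) = exp(−0.000014 × 10000) = 0.86936
Series (C and D): 0.76338 × 0.86936 = 0.66365
Parallel (B and [0.66365]): 1 − (1 − 0.78663)(1 − 0.66365) = 0.92823
Series (A and [0.92823]): 0.96079 × 0.92823 = 0.892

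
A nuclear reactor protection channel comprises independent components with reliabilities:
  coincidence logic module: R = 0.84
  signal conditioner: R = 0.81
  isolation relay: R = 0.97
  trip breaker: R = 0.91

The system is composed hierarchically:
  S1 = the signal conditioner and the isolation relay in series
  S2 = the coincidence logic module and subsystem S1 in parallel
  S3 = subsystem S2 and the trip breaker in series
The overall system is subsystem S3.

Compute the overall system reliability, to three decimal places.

0.879

Series (signal conditioner and isolation relay): 0.81000 × 0.97000 = 0.78570
Parallel (coincidence logic module and [0.78570]): 1 − (1 − 0.84000)(1 − 0.78570) = 0.96571
Series ([0.96571] and trip breaker): 0.96571 × 0.91000 = 0.879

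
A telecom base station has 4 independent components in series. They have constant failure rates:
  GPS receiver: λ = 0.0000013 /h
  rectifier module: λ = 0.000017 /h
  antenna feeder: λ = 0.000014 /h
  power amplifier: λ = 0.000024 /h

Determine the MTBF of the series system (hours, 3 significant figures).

17800

Series of exponential components: λ_sys = Σ λ_i
λ_sys = 0.0000013 + 0.000017 + 0.000014 + 0.000024 = 5.6300e-05 /h
MTBF = 1 / λ_sys = 17800 h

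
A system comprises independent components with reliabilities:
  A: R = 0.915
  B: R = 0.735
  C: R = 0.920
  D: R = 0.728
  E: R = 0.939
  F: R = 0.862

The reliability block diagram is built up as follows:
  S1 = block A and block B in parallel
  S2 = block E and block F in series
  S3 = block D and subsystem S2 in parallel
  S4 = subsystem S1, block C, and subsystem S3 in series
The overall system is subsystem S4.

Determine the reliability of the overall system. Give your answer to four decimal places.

0.8527

Parallel (A and B): 1 − (1 − 0.915000)(1 − 0.735000) = 0.977475
Series (E and F): 0.939000 × 0.862000 = 0.809418
Parallel (D and [0.809418]): 1 − (1 − 0.728000)(1 − 0.809418) = 0.948162
Series ([0.977475], C, and [0.948162]): 0.977475 × 0.920000 × 0.948162 = 0.8527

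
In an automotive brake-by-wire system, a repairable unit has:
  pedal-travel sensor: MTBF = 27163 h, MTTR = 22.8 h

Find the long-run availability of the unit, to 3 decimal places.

0.999

A(pedal-travel sensor) = MTBF/(MTBF+MTTR) = 27163/(27163+22.8) = 0.999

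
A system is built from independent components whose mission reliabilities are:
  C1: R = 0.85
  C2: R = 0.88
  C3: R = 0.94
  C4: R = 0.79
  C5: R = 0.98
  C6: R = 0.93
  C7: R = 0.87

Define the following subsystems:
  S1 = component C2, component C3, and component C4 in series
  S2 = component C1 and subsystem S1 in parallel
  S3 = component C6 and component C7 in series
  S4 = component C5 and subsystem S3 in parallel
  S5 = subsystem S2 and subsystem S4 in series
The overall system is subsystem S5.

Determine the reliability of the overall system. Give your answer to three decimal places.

Series (C2, C3, and C4): 0.88000 × 0.94000 × 0.79000 = 0.65349
Parallel (C1 and [0.65349]): 1 − (1 − 0.85000)(1 − 0.65349) = 0.94802
Series (C6 and C7): 0.93000 × 0.87000 = 0.80910
Parallel (C5 and [0.80910]): 1 − (1 − 0.98000)(1 − 0.80910) = 0.99618
Series ([0.94802] and [0.99618]): 0.94802 × 0.99618 = 0.944

0.944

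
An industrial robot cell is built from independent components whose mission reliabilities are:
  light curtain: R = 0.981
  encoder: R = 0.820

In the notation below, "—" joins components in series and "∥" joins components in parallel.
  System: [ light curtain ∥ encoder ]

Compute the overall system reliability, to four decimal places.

0.9966

Parallel (light curtain and encoder): 1 − (1 − 0.981000)(1 − 0.820000) = 0.9966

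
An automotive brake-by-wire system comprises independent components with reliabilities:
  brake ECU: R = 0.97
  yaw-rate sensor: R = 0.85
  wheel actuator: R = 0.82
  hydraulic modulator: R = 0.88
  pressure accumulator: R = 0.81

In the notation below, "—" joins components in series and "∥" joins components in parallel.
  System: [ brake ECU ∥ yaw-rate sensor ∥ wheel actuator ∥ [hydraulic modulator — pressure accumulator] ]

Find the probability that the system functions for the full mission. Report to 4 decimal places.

0.9998

Series (hydraulic modulator and pressure accumulator): 0.880000 × 0.810000 = 0.712800
Parallel (brake ECU, yaw-rate sensor, wheel actuator, and [0.712800]): 1 − (1 − 0.970000)(1 − 0.850000)(1 − 0.820000)(1 − 0.712800) = 0.9998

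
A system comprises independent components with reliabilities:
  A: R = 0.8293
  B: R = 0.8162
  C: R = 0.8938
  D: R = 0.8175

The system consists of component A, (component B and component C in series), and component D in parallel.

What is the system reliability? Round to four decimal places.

0.9916

Series (B and C): 0.816200 × 0.893800 = 0.729520
Parallel (A, [0.729520], and D): 1 − (1 − 0.829300)(1 − 0.729520)(1 − 0.817500) = 0.9916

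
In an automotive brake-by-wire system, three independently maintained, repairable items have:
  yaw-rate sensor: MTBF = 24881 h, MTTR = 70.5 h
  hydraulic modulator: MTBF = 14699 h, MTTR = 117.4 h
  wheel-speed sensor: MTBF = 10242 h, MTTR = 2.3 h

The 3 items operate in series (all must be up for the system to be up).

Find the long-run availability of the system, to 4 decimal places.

0.9891

A(yaw-rate sensor) = MTBF/(MTBF+MTTR) = 24881/(24881+70.5) = 0.997175
A(hydraulic modulator) = MTBF/(MTBF+MTTR) = 14699/(14699+117.4) = 0.992076
A(wheel-speed sensor) = MTBF/(MTBF+MTTR) = 10242/(10242+2.3) = 0.999775
Series availability: 0.997175 × 0.992076 × 0.999775 = 0.9891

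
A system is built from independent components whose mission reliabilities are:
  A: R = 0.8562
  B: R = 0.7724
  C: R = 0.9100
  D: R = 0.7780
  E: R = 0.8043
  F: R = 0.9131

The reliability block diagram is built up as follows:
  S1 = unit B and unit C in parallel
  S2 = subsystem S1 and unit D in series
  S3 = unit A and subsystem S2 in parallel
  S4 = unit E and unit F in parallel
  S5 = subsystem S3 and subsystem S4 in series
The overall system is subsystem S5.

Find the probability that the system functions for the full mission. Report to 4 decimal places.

0.9494

Parallel (B and C): 1 − (1 − 0.772400)(1 − 0.910000) = 0.979516
Series ([0.979516] and D): 0.979516 × 0.778000 = 0.762063
Parallel (A and [0.762063]): 1 − (1 − 0.856200)(1 − 0.762063) = 0.965785
Parallel (E and F): 1 − (1 − 0.804300)(1 − 0.913100) = 0.982994
Series ([0.965785] and [0.982994]): 0.965785 × 0.982994 = 0.9494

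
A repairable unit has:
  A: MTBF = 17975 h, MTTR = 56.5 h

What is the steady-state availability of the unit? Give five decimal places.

0.99687

A(A) = MTBF/(MTBF+MTTR) = 17975/(17975+56.5) = 0.99687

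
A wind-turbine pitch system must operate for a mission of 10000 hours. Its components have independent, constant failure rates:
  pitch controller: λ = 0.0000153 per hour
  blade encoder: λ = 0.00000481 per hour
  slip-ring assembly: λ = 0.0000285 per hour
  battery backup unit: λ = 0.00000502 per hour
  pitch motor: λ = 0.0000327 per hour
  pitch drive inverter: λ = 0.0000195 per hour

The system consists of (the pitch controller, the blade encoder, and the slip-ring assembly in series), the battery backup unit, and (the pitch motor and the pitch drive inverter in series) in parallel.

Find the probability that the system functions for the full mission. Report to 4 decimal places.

0.9923

R(pitch controller) = exp(−0.0000153 × 10000) = 0.858130
R(blade encoder) = exp(−0.00000481 × 10000) = 0.953038
R(slip-ring assembly) = exp(−0.0000285 × 10000) = 0.752014
R(battery backup unit) = exp(−0.00000502 × 10000) = 0.951039
R(pitch motor) = exp(−0.0000327 × 10000) = 0.721084
R(pitch drive inverter) = exp(−0.0000195 × 10000) = 0.822835
Series (pitch controller, blade encoder, and slip-ring assembly): 0.858130 × 0.953038 × 0.752014 = 0.615020
Series (pitch motor and pitch drive inverter): 0.721084 × 0.822835 = 0.593333
Parallel ([0.615020], battery backup unit, and [0.593333]): 1 − (1 − 0.615020)(1 − 0.951039)(1 − 0.593333) = 0.9923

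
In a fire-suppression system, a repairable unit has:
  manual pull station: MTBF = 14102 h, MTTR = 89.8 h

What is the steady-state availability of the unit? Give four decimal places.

A(manual pull station) = MTBF/(MTBF+MTTR) = 14102/(14102+89.8) = 0.9937

0.9937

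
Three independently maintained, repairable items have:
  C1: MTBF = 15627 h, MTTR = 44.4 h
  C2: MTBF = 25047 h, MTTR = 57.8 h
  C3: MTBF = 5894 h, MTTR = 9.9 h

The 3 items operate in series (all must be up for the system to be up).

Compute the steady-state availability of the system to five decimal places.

0.99320

A(C1) = MTBF/(MTBF+MTTR) = 15627/(15627+44.4) = 0.997167
A(C2) = MTBF/(MTBF+MTTR) = 25047/(25047+57.8) = 0.997698
A(C3) = MTBF/(MTBF+MTTR) = 5894/(5894+9.9) = 0.998323
Series availability: 0.997167 × 0.997698 × 0.998323 = 0.99320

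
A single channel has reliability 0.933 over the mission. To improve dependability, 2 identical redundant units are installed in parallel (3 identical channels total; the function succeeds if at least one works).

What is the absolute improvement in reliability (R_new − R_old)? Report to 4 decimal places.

0.0667

R_before = 0.933
R_after = 1 − (1 − 0.933)^3 = 0.9997
ΔR = 0.9997 − 0.933 = 0.0667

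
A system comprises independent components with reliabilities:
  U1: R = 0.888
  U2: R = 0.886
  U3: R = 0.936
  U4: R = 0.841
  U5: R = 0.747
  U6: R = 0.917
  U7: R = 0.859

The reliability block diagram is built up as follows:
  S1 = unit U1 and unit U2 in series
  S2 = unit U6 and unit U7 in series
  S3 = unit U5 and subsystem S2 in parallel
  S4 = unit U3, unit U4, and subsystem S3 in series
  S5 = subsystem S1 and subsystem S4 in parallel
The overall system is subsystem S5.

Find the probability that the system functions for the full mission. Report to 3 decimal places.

Series (U1 and U2): 0.88800 × 0.88600 = 0.78677
Series (U6 and U7): 0.91700 × 0.85900 = 0.78770
Parallel (U5 and [0.78770]): 1 − (1 − 0.74700)(1 − 0.78770) = 0.94629
Series (U3, U4, and [0.94629]): 0.93600 × 0.84100 × 0.94629 = 0.74490
Parallel ([0.78677] and [0.74490]): 1 − (1 − 0.78677)(1 − 0.74490) = 0.946

0.946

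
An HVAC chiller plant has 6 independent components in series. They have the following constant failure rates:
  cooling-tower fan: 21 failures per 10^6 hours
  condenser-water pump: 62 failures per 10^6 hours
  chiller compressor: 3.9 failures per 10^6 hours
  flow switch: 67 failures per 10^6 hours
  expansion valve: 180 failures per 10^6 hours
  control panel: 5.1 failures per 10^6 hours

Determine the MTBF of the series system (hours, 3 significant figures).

2950

Series of exponential components: λ_sys = Σ λ_i
λ_sys = 0.000021 + 0.000062 + 0.0000039 + 0.000067 + 0.00018 + 0.0000051 = 3.3900e-04 /h
MTBF = 1 / λ_sys = 2950 h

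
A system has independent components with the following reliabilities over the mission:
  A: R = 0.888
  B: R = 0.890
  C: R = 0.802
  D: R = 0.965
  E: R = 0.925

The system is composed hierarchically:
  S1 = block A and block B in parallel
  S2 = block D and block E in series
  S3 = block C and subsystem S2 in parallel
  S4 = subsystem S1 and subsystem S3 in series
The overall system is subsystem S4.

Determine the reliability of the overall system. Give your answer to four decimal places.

0.9667

Parallel (A and B): 1 − (1 − 0.888000)(1 − 0.890000) = 0.987680
Series (D and E): 0.965000 × 0.925000 = 0.892625
Parallel (C and [0.892625]): 1 − (1 − 0.802000)(1 − 0.892625) = 0.978740
Series ([0.987680] and [0.978740]): 0.987680 × 0.978740 = 0.9667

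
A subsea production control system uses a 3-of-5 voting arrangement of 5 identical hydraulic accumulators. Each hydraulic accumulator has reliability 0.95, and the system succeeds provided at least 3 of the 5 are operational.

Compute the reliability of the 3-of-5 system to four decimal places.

R = Σ_{i=3}^{5} C(5,i) p^i (1−p)^{5−i} with p = 0.95
C(5,3)·0.95^3·0.05^2 = 0.021434
C(5,4)·0.95^4·0.05^1 = 0.203627
C(5,5)·0.95^5·0.05^0 = 0.773781
Sum = 0.9988

0.9988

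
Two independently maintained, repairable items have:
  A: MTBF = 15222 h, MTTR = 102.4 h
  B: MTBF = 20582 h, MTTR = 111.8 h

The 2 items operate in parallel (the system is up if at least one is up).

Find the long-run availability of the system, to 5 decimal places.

A(A) = MTBF/(MTBF+MTTR) = 15222/(15222+102.4) = 0.993318
A(B) = MTBF/(MTBF+MTTR) = 20582/(20582+111.8) = 0.994597
Parallel availability: 1 − (1 − 0.993318)(1 − 0.994597) = 0.99996

0.99996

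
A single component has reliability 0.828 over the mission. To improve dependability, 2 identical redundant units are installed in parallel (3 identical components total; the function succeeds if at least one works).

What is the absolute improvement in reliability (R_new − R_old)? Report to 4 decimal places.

0.1669

R_before = 0.828
R_after = 1 − (1 − 0.828)^3 = 0.9949
ΔR = 0.9949 − 0.828 = 0.1669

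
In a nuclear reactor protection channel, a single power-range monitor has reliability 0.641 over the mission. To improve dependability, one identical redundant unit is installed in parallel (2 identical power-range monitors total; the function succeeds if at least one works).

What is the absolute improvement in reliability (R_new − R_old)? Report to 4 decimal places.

0.2301

R_before = 0.641
R_after = 1 − (1 − 0.641)^2 = 0.8711
ΔR = 0.8711 − 0.641 = 0.2301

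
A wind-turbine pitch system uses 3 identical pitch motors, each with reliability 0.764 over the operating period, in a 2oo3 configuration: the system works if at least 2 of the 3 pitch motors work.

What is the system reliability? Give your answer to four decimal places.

0.8592

R = Σ_{i=2}^{3} C(3,i) p^i (1−p)^{3−i} with p = 0.764
C(3,2)·0.764^2·0.236^1 = 0.413257
C(3,3)·0.764^3·0.236^0 = 0.445944
Sum = 0.8592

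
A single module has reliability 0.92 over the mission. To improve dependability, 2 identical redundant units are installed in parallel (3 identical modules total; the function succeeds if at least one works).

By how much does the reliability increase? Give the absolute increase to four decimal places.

R_before = 0.92
R_after = 1 − (1 − 0.92)^3 = 0.9995
ΔR = 0.9995 − 0.92 = 0.0795

0.0795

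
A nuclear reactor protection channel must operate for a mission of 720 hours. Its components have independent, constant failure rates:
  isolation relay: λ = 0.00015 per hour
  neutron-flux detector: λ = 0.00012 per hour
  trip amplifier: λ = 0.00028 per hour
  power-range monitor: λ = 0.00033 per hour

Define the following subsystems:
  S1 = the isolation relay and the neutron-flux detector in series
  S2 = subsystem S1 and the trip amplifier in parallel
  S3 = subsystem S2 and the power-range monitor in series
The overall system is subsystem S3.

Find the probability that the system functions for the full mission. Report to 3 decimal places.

R(isolation relay) = exp(−0.00015 × 720) = 0.89763
R(neutron-flux detector) = exp(−0.00012 × 720) = 0.91723
R(trip amplifier) = exp(−0.00028 × 720) = 0.81742
R(power-range monitor) = exp(−0.00033 × 720) = 0.78852
Series (isolation relay and neutron-flux detector): 0.89763 × 0.91723 = 0.82333
Parallel ([0.82333] and trip amplifier): 1 − (1 − 0.82333)(1 − 0.81742) = 0.96774
Series ([0.96774] and power-range monitor): 0.96774 × 0.78852 = 0.763

0.763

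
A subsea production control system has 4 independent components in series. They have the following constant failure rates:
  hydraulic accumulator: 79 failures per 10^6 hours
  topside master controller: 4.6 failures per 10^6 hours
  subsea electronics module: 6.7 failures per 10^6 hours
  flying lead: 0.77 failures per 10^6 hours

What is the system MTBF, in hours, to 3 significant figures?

Series of exponential components: λ_sys = Σ λ_i
λ_sys = 0.000079 + 0.0000046 + 0.0000067 + 0.00000077 = 9.1070e-05 /h
MTBF = 1 / λ_sys = 11000 h

11000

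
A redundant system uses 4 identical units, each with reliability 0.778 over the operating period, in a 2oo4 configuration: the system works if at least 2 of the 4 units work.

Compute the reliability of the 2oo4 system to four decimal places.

R = Σ_{i=2}^{4} C(4,i) p^i (1−p)^{4−i} with p = 0.778
C(4,2)·0.778^2·0.222^2 = 0.178985
C(4,3)·0.778^3·0.222^1 = 0.418169
C(4,4)·0.778^4·0.222^0 = 0.366369
Sum = 0.9635

0.9635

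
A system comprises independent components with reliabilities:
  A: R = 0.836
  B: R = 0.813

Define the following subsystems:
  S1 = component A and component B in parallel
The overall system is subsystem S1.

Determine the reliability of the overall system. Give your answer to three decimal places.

0.969

Parallel (A and B): 1 − (1 − 0.83600)(1 − 0.81300) = 0.969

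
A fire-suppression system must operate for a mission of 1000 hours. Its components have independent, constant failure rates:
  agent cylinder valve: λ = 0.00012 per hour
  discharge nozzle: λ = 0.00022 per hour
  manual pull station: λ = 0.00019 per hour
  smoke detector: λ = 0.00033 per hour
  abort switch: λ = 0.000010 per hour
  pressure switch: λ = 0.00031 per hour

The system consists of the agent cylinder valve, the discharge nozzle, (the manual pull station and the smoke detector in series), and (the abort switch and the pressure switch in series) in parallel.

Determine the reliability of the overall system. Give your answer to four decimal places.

0.9975

R(agent cylinder valve) = exp(−0.00012 × 1000) = 0.886920
R(discharge nozzle) = exp(−0.00022 × 1000) = 0.802519
R(manual pull station) = exp(−0.00019 × 1000) = 0.826959
R(smoke detector) = exp(−0.00033 × 1000) = 0.718924
R(abort switch) = exp(−0.000010 × 1000) = 0.990050
R(pressure switch) = exp(−0.00031 × 1000) = 0.733447
Series (manual pull station and smoke detector): 0.826959 × 0.718924 = 0.594521
Series (abort switch and pressure switch): 0.990050 × 0.733447 = 0.726149
Parallel (agent cylinder valve, discharge nozzle, [0.594521], and [0.726149]): 1 − (1 − 0.886920)(1 − 0.802519)(1 − 0.594521)(1 − 0.726149) = 0.9975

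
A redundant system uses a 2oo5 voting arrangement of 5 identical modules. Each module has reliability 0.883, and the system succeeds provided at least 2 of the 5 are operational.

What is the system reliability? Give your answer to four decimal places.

0.9992

R = Σ_{i=2}^{5} C(5,i) p^i (1−p)^{5−i} with p = 0.883
C(5,2)·0.883^2·0.117^3 = 0.012488
C(5,3)·0.883^3·0.117^2 = 0.094244
C(5,4)·0.883^4·0.117^1 = 0.355630
C(5,5)·0.883^5·0.117^0 = 0.536789
Sum = 0.9992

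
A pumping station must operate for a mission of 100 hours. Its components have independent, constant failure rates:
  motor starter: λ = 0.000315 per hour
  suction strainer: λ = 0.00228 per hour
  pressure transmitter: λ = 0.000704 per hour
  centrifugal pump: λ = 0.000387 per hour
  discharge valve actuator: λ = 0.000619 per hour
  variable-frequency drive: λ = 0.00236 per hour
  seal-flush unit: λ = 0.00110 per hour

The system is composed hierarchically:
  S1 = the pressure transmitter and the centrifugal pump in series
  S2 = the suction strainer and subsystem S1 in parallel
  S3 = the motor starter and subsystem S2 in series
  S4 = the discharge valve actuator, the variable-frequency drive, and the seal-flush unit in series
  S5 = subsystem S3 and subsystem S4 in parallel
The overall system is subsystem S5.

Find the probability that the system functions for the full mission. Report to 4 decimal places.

0.9828

R(motor starter) = exp(−0.000315 × 100) = 0.968991
R(suction strainer) = exp(−0.00228 × 100) = 0.796124
R(pressure transmitter) = exp(−0.000704 × 100) = 0.932021
R(centrifugal pump) = exp(−0.000387 × 100) = 0.962039
R(discharge valve actuator) = exp(−0.000619 × 100) = 0.939977
R(variable-frequency drive) = exp(−0.00236 × 100) = 0.789781
R(seal-flush unit) = exp(−0.00110 × 100) = 0.895834
Series (pressure transmitter and centrifugal pump): 0.932021 × 0.962039 = 0.896641
Parallel (suction strainer and [0.896641]): 1 − (1 − 0.796124)(1 − 0.896641) = 0.978928
Series (motor starter and [0.978928]): 0.968991 × 0.978928 = 0.948572
Series (discharge valve actuator, variable-frequency drive, and seal-flush unit): 0.939977 × 0.789781 × 0.895834 = 0.665046
Parallel ([0.948572] and [0.665046]): 1 − (1 − 0.948572)(1 − 0.665046) = 0.9828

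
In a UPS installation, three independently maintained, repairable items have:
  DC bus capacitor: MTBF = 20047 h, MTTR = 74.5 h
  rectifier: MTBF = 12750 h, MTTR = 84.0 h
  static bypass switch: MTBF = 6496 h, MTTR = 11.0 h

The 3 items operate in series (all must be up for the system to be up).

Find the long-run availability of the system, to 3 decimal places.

A(DC bus capacitor) = MTBF/(MTBF+MTTR) = 20047/(20047+74.5) = 0.996297
A(rectifier) = MTBF/(MTBF+MTTR) = 12750/(12750+84.0) = 0.993455
A(static bypass switch) = MTBF/(MTBF+MTTR) = 6496/(6496+11.0) = 0.998310
Series availability: 0.996297 × 0.993455 × 0.998310 = 0.988

0.988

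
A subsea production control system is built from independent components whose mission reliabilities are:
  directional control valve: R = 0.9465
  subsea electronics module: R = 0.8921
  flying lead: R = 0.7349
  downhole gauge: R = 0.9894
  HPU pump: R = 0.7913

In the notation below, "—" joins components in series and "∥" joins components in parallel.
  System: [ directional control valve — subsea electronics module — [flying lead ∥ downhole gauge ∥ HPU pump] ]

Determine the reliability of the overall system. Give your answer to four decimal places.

0.8439

Parallel (flying lead, downhole gauge, and HPU pump): 1 − (1 − 0.734900)(1 − 0.989400)(1 − 0.791300) = 0.999414
Series (directional control valve, subsea electronics module, and [0.999414]): 0.946500 × 0.892100 × 0.999414 = 0.8439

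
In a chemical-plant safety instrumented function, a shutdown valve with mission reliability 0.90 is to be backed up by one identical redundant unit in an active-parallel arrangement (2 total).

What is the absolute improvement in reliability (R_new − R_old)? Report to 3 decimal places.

0.090

R_before = 0.90
R_after = 1 − (1 − 0.90)^2 = 0.990
ΔR = 0.990 − 0.90 = 0.090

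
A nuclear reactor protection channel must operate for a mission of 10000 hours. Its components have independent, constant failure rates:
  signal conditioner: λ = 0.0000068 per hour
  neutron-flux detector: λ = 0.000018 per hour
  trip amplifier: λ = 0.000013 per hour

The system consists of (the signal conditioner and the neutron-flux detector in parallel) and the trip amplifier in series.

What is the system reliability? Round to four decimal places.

R(signal conditioner) = exp(−0.0000068 × 10000) = 0.934260
R(neutron-flux detector) = exp(−0.000018 × 10000) = 0.835270
R(trip amplifier) = exp(−0.000013 × 10000) = 0.878095
Parallel (signal conditioner and neutron-flux detector): 1 − (1 − 0.934260)(1 − 0.835270) = 0.989171
Series ([0.989171] and trip amplifier): 0.989171 × 0.878095 = 0.8686

0.8686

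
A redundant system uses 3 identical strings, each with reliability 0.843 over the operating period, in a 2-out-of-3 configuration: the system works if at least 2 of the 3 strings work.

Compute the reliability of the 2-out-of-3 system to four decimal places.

R = Σ_{i=2}^{3} C(3,i) p^i (1−p)^{3−i} with p = 0.843
C(3,2)·0.843^2·0.157^1 = 0.334716
C(3,3)·0.843^3·0.157^0 = 0.599077
Sum = 0.9338

0.9338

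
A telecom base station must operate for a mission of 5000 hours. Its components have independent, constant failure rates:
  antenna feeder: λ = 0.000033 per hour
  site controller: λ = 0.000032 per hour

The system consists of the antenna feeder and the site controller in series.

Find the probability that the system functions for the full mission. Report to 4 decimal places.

0.7225

R(antenna feeder) = exp(−0.000033 × 5000) = 0.847894
R(site controller) = exp(−0.000032 × 5000) = 0.852144
Series (antenna feeder and site controller): 0.847894 × 0.852144 = 0.7225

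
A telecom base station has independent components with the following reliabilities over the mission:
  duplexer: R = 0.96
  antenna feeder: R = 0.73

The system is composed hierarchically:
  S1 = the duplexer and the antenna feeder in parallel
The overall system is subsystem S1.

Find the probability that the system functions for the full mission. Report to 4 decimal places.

Parallel (duplexer and antenna feeder): 1 − (1 − 0.960000)(1 − 0.730000) = 0.9892

0.9892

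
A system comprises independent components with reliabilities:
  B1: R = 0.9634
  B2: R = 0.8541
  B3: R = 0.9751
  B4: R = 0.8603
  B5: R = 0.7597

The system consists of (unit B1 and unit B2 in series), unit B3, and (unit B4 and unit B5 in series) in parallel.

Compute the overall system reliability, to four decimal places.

Series (B1 and B2): 0.963400 × 0.854100 = 0.822840
Series (B4 and B5): 0.860300 × 0.759700 = 0.653570
Parallel ([0.822840], B3, and [0.653570]): 1 − (1 − 0.822840)(1 − 0.975100)(1 − 0.653570) = 0.9985

0.9985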